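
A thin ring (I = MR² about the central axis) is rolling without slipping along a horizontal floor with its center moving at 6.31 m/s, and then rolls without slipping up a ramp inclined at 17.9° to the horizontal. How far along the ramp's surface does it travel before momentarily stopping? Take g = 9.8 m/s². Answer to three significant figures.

d ≈ 13.2 m

For this body I = MR², i.e. k = I/(MR²) = 1.
The rolling condition ω = v/R makes the rotational term ½I(v/R)² = ½kMv², so KE_total = ½(1+k)Mv² = Mv².
Setting this equal to Mgh gives the vertical rise h = (1+k)v₀²/(2g) = 2×6.31²/(2×9.8) = 4.063 m.
The distance along the slope is d = h/sinθ = 4.063/sin17.9° ≈ 13.2 m.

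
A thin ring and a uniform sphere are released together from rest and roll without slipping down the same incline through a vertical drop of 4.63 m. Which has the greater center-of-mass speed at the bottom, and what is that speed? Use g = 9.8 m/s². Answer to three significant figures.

the uniform sphere, at v ≈ 8.05 m/s

For rolling without slipping, Mgh = ½(1+k)Mv² where k = I/(MR²), so v = √(2gh/(1+k)).
Thin ring: k = 1, giving v = √(2×9.8×4.63/2) = 6.736 m/s.
Uniform sphere: k = 0.4, giving v = √(2×9.8×4.63/1.4) = 8.051 m/s.
The smaller k wins: the uniform sphere, at ≈ 8.05 m/s.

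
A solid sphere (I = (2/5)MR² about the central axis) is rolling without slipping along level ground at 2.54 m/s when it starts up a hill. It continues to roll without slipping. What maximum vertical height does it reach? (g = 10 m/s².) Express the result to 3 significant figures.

h ≈ 0.452 m

For this body I = (2/5)MR², i.e. k = I/(MR²) = 0.4.
Since it rolls without slipping, ω = v/R and KE = ½Mv² + ½Iω² = ½(1+k)Mv² = (7/10)Mv².
At the top the kinetic energy is zero, so (7/10)Mv₀² = Mgh.
Thus h = (1+k)v₀²/(2g) = 1.4 × 2.54² / (2 × 10) ≈ 0.452 m.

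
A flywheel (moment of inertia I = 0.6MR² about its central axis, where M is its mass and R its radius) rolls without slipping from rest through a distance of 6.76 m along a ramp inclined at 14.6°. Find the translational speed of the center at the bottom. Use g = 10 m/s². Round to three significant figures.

Here I = 0.6MR², so the shape factor k = I/(MR²) = 0.6.
Pure rolling means v = ωR; then KE = ½Mv² + ½I(v/R)² = ½(1+k)Mv² = (4/5)Mv².
The vertical drop is h = L sinθ = 6.76 × sin14.6° = 1.704 m.
Setting Mgh = (4/5)Mv² gives v = √(2gh/(1+k)) = √(2·10·1.704/1.6) ≈ 4.62 m/s.

v ≈ 4.62 m/s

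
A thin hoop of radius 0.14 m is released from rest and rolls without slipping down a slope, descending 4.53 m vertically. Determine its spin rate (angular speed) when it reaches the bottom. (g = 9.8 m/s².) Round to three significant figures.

Here I = MR², so the shape factor k = I/(MR²) = 1.
Pure rolling means v = ωR; then KE = ½Mv² + ½I(v/R)² = ½(1+k)Mv² = Mv².
Energy conservation Mgh = ½(1+k)Mv² gives v = √(2gh/(1+k)) = √(2 × 9.8 × 4.53 / 2) = 6.663 m/s.
The angular speed follows from ω = v/R = 6.663/0.14 ≈ 47.6 rad/s.

ω ≈ 47.6 rad/s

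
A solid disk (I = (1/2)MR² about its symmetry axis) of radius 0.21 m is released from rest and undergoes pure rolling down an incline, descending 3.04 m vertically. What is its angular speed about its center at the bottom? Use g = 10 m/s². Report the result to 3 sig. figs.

ω ≈ 30.3 rad/s

With I = (1/2)MR², the ratio k = I/(MR²) is 0.5.
Pure rolling means v = ωR; then KE = ½Mv² + ½I(v/R)² = ½(1+k)Mv² = (3/4)Mv².
Energy conservation Mgh = ½(1+k)Mv² gives v = √(2gh/(1+k)) = √(2 × 10 × 3.04 / 1.5) = 6.367 m/s.
Then ω = v/R = 6.367 / 0.21 ≈ 30.3 rad/s.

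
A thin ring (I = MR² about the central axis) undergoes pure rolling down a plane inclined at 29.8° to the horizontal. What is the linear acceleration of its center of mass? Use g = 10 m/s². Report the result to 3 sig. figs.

a ≈ 2.48 m/s²

For this body I = MR², i.e. k = I/(MR²) = 1.
Translational: Mg sinθ − f = Ma. Rotational about the CM: fR = Iα = kMRa, so f = kMa.
Eliminating f: Mg sinθ = (1+k)Ma, so a = g sinθ/(1+k) = 10 × sin29.8° / 2 ≈ 2.48 m/s².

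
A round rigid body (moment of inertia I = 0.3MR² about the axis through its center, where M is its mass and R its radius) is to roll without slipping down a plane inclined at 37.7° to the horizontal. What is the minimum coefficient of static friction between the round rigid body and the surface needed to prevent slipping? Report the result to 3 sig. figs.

μ_min ≈ 0.178

With I = 0.3MR², the ratio k = I/(MR²) is 0.3.
Newton's second law down the slope: Mg sinθ − f = Ma. The torque equation fR = Iα (with α = a/R) gives f = kMa.
These give a = g sinθ/(1+k) and the required friction f = kMg sinθ/(1+k).
The normal force is N = Mg cosθ, so μ_min = f/N = k tanθ/(1+k).
μ_min = 0.3 × tan37.7° / 1.3 ≈ 0.178.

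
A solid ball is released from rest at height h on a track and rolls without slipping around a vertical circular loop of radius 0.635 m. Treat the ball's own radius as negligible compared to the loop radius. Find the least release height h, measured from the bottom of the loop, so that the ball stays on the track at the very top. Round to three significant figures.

Here I = (2/5)MR², so the shape factor k = I/(MR²) = 0.4.
At the top of the loop, the minimum-contact condition is Mg = Mv_top²/r, so v_top² = gr.
With ω = v/R, the kinetic energy at speed v is ½(1+k)Mv² = (7/10)Mv².
Energy conservation from release (height h) to the top (height 2r): Mgh = Mg(2r) + (7/10)M·gr.
Thus h_min = 2r + (1+k)r/2 = r(2 + 1.4/2) = 0.635 × 2.7 ≈ 1.71 m.

h_min ≈ 1.71 m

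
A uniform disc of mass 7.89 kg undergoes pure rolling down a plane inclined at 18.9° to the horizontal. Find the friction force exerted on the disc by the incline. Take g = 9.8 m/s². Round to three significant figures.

f ≈ 8.35 N

The moment of inertia is (1/2)MR², giving k ≡ I/(MR²) = 0.5.
Along the incline Mg sinθ − f = Ma, and torque about the center fR = Iα = kMR²(a/R) gives f = kMa.
Combining, a = g sinθ/(1+k) and f = kMa = kMg sinθ/(1+k).
f = 0.5 × 7.89 × 9.8 × sin18.9° / 1.5 ≈ 8.35 N.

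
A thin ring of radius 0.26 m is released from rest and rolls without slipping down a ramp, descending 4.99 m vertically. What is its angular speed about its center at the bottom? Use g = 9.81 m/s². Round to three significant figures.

ω ≈ 26.9 rad/s

Here I = MR², so the shape factor k = I/(MR²) = 1.
Rolling without slipping gives ω = v/R, so the total kinetic energy is ½Mv² + ½Iω² = ½(1+k)Mv² = Mv².
Energy conservation Mgh = ½(1+k)Mv² gives v = √(2gh/(1+k)) = √(2 × 9.81 × 4.99 / 2) = 6.997 m/s.
Then ω = v/R = 6.997 / 0.26 ≈ 26.9 rad/s.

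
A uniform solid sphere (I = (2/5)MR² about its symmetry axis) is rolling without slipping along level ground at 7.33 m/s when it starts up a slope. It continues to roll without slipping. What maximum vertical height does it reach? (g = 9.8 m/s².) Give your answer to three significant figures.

h ≈ 3.84 m

For this body I = (2/5)MR², i.e. k = I/(MR²) = 0.4.
The rolling condition ω = v/R makes the rotational term ½I(v/R)² = ½kMv², so KE_total = ½(1+k)Mv² = (7/10)Mv².
All of this converts to potential energy at the highest point: (7/10)Mv₀² = Mgh.
Thus h = (1+k)v₀²/(2g) = 1.4 × 7.33² / (2 × 9.8) ≈ 3.84 m.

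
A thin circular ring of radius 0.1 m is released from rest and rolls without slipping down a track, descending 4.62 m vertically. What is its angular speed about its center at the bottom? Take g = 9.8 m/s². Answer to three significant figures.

ω ≈ 67.3 rad/s

For this body I = MR², i.e. k = I/(MR²) = 1.
Since it rolls without slipping, ω = v/R and KE = ½Mv² + ½Iω² = ½(1+k)Mv² = Mv².
Energy conservation Mgh = ½(1+k)Mv² gives v = √(2gh/(1+k)) = √(2 × 9.8 × 4.62 / 2) = 6.729 m/s.
The angular speed follows from ω = v/R = 6.729/0.1 ≈ 67.3 rad/s.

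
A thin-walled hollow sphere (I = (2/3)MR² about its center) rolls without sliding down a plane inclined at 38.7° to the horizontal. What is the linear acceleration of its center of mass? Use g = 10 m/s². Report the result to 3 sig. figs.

The moment of inertia is (2/3)MR², giving k ≡ I/(MR²) = 2/3.
Newton's second law down the slope: Mg sinθ − f = Ma. The torque equation fR = Iα (with α = a/R) gives f = kMa.
Eliminating f: Mg sinθ = (1+k)Ma, so a = g sinθ/(1+k) = 10 × sin38.7° / 1.667 ≈ 3.75 m/s².

a ≈ 3.75 m/s²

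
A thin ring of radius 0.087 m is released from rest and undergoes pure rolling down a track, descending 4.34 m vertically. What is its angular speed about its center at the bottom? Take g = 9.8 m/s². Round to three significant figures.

ω ≈ 75.0 rad/s

For this body I = MR², i.e. k = I/(MR²) = 1.
Pure rolling means v = ωR; then KE = ½Mv² + ½I(v/R)² = ½(1+k)Mv² = Mv².
Energy conservation Mgh = ½(1+k)Mv² gives v = √(2gh/(1+k)) = √(2 × 9.8 × 4.34 / 2) = 6.522 m/s.
The angular speed follows from ω = v/R = 6.522/0.087 ≈ 75.0 rad/s.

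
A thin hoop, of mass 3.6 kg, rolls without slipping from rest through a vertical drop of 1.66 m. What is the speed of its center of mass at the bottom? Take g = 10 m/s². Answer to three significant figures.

v ≈ 4.07 m/s

Here I = MR², so the shape factor k = I/(MR²) = 1.
Pure rolling means v = ωR; then KE = ½Mv² + ½I(v/R)² = ½(1+k)Mv² = Mv².
Energy conservation: Mgh = Mv², so v = √(2gh/(1+k)) = √(2 × 10 × 1.66 / 2) ≈ 4.07 m/s.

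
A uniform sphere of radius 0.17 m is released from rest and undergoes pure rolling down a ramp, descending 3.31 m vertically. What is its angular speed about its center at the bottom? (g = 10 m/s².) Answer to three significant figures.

ω ≈ 40.4 rad/s

For this body I = (2/5)MR², i.e. k = I/(MR²) = 0.4.
Since it rolls without slipping, ω = v/R and KE = ½Mv² + ½Iω² = ½(1+k)Mv² = (7/10)Mv².
Energy conservation Mgh = ½(1+k)Mv² gives v = √(2gh/(1+k)) = √(2 × 10 × 3.31 / 1.4) = 6.876 m/s.
The angular speed follows from ω = v/R = 6.876/0.17 ≈ 40.4 rad/s.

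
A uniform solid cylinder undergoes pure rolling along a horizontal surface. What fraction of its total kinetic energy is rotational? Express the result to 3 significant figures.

Here I = (1/2)MR², so the shape factor k = I/(MR²) = 0.5.
Since ω = v/R, the translational part is ½Mv² and the rotational part is ½I(v/R)² = ½kMv²; the total is ½(1+k)Mv².
The rotational fraction is therefore k/(1+k) = 0.5/1.5 ≈ 0.333.

fraction ≈ 0.333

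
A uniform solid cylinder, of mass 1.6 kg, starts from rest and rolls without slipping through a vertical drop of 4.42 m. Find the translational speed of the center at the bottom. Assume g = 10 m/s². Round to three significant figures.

v ≈ 7.68 m/s

With I = (1/2)MR², the ratio k = I/(MR²) is 0.5.
Pure rolling means v = ωR; then KE = ½Mv² + ½I(v/R)² = ½(1+k)Mv² = (3/4)Mv².
Energy conservation: Mgh = (3/4)Mv², so v = √(2gh/(1+k)) = √(2 × 10 × 4.42 / 1.5) ≈ 7.68 m/s.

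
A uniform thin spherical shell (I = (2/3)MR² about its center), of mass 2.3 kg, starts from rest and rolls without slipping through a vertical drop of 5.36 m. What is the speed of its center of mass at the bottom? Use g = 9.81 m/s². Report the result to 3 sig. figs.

Here I = (2/3)MR², so the shape factor k = I/(MR²) = 2/3.
Since it rolls without slipping, ω = v/R and KE = ½Mv² + ½Iω² = ½(1+k)Mv² = (5/6)Mv².
Energy conservation: Mgh = (5/6)Mv², so v = √(2gh/(1+k)) = √(2 × 9.81 × 5.36 / 1.667) ≈ 7.94 m/s.

v ≈ 7.94 m/s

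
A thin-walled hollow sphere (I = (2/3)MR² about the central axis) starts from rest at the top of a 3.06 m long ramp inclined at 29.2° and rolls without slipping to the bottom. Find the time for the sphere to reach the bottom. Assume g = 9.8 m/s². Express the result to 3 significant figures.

t ≈ 1.46 s

Here I = (2/3)MR², so the shape factor k = I/(MR²) = 2/3.
Newton's second law down the slope: Mg sinθ − f = Ma. The torque equation fR = Iα (with α = a/R) gives f = kMa.
Hence a = g sinθ/(1+k) = 9.8×sin29.2°/1.667 = 2.869 m/s².
With constant a from rest, t = √(2L/a) = √(2·3.06/2.869) ≈ 1.46 s.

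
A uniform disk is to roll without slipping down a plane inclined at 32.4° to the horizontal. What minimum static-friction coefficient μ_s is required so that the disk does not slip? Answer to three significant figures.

μ_min ≈ 0.212

For this body I = (1/2)MR², i.e. k = I/(MR²) = 0.5.
Translational: Mg sinθ − f = Ma. Rotational about the CM: fR = Iα = kMRa, so f = kMa.
These give a = g sinθ/(1+k) and the required friction f = kMg sinθ/(1+k).
The normal force is N = Mg cosθ, so μ_min = f/N = k tanθ/(1+k).
μ_min = 0.5 × tan32.4° / 1.5 ≈ 0.212.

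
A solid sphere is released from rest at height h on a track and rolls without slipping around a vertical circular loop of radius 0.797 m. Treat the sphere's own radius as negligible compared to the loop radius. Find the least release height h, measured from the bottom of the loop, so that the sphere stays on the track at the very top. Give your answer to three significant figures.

h_min ≈ 2.15 m

For this body I = (2/5)MR², i.e. k = I/(MR²) = 0.4.
At the top, contact is just lost when gravity alone supplies the centripetal force: Mg = Mv_top²/r, i.e. v_top² = gr.
With ω = v/R, the kinetic energy at speed v is ½(1+k)Mv² = (7/10)Mv².
Energy conservation from release (height h) to the top (height 2r): Mgh = Mg(2r) + (7/10)M·gr.
Thus h_min = 2r + (1+k)r/2 = r(2 + 1.4/2) = 0.797 × 2.7 ≈ 2.15 m.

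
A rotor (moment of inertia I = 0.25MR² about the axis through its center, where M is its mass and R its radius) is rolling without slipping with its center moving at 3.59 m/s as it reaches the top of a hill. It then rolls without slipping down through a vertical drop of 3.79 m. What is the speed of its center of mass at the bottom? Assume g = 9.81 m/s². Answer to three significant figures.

The moment of inertia is 0.25MR², giving k ≡ I/(MR²) = 0.25.
Pure rolling means v = ωR; then KE = ½Mv² + ½I(v/R)² = ½(1+k)Mv² = (5/8)Mv².
Energy conservation: (5/8)Mv₀² + Mgh = (5/8)Mv², so v² = v₀² + 2gh/(1+k).
v = √(3.59² + 2×9.81×3.79/1.25) = √72.38 ≈ 8.51 m/s.

v ≈ 8.51 m/s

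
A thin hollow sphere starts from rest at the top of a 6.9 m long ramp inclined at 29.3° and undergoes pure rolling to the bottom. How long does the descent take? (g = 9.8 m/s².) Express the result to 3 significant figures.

With I = (2/3)MR², the ratio k = I/(MR²) is 2/3.
Newton's second law down the slope: Mg sinθ − f = Ma. The torque equation fR = Iα (with α = a/R) gives f = kMa.
Hence a = g sinθ/(1+k) = 9.8×sin29.3°/1.667 = 2.878 m/s².
Starting from rest, L = ½at², so t = √(2L/a) = √(2×6.9/2.878) ≈ 2.19 s.

t ≈ 2.19 s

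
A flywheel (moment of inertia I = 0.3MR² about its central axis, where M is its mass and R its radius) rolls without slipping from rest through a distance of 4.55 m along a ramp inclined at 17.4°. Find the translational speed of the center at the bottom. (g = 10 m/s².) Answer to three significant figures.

v ≈ 4.58 m/s

Here I = 0.3MR², so the shape factor k = I/(MR²) = 0.3.
Rolling without slipping gives ω = v/R, so the total kinetic energy is ½Mv² + ½Iω² = ½(1+k)Mv² = (13/20)Mv².
The vertical drop is h = L sinθ = 4.55 × sin17.4° = 1.361 m.
Setting Mgh = (13/20)Mv² gives v = √(2gh/(1+k)) = √(2·10·1.361/1.3) ≈ 4.58 m/s.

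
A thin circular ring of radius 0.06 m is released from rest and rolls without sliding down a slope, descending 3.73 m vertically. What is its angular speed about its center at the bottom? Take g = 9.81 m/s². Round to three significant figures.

ω ≈ 101 rad/s

For this body I = MR², i.e. k = I/(MR²) = 1.
Since it rolls without slipping, ω = v/R and KE = ½Mv² + ½Iω² = ½(1+k)Mv² = Mv².
Energy conservation Mgh = ½(1+k)Mv² gives v = √(2gh/(1+k)) = √(2 × 9.81 × 3.73 / 2) = 6.049 m/s.
The angular speed follows from ω = v/R = 6.049/0.06 ≈ 101 rad/s.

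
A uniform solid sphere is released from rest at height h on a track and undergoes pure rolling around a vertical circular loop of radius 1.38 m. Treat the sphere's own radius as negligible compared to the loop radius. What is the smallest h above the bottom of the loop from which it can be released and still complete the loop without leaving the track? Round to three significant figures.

h_min ≈ 3.73 m

With I = (2/5)MR², the ratio k = I/(MR²) is 0.4.
At the top of the loop, the minimum-contact condition is Mg = Mv_top²/r, so v_top² = gr.
With ω = v/R, the kinetic energy at speed v is ½(1+k)Mv² = (7/10)Mv².
Energy conservation from release (height h) to the top (height 2r): Mgh = Mg(2r) + (7/10)M·gr.
Thus h_min = 2r + (1+k)r/2 = r(2 + 1.4/2) = 1.38 × 2.7 ≈ 3.73 m.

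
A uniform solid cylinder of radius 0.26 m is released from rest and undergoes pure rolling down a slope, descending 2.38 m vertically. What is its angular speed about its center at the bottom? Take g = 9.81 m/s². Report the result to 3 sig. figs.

For this body I = (1/2)MR², i.e. k = I/(MR²) = 0.5.
Pure rolling means v = ωR; then KE = ½Mv² + ½I(v/R)² = ½(1+k)Mv² = (3/4)Mv².
Energy conservation Mgh = ½(1+k)Mv² gives v = √(2gh/(1+k)) = √(2 × 9.81 × 2.38 / 1.5) = 5.579 m/s.
Then ω = v/R = 5.579 / 0.26 ≈ 21.5 rad/s.

ω ≈ 21.5 rad/s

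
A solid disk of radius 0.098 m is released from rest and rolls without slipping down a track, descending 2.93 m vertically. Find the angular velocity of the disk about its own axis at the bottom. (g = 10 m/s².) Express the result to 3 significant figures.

ω ≈ 63.8 rad/s

The moment of inertia is (1/2)MR², giving k ≡ I/(MR²) = 0.5.
Since it rolls without slipping, ω = v/R and KE = ½Mv² + ½Iω² = ½(1+k)Mv² = (3/4)Mv².
Energy conservation Mgh = ½(1+k)Mv² gives v = √(2gh/(1+k)) = √(2 × 10 × 2.93 / 1.5) = 6.25 m/s.
The angular speed follows from ω = v/R = 6.25/0.098 ≈ 63.8 rad/s.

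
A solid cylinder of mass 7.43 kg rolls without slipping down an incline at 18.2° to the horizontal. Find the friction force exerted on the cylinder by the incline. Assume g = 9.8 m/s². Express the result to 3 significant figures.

Here I = (1/2)MR², so the shape factor k = I/(MR²) = 0.5.
Newton's second law down the slope: Mg sinθ − f = Ma. The torque equation fR = Iα (with α = a/R) gives f = kMa.
Combining, a = g sinθ/(1+k) and f = kMa = kMg sinθ/(1+k).
f = 0.5 × 7.43 × 9.8 × sin18.2° / 1.5 ≈ 7.58 N.

f ≈ 7.58 N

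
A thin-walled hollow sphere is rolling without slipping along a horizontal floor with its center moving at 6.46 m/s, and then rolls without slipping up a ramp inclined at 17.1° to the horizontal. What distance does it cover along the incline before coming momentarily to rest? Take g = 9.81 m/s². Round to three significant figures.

d ≈ 12.1 m

For this body I = (2/3)MR², i.e. k = I/(MR²) = 2/3.
Rolling without slipping gives ω = v/R, so the total kinetic energy is ½Mv² + ½Iω² = ½(1+k)Mv² = (5/6)Mv².
Setting this equal to Mgh gives the vertical rise h = (1+k)v₀²/(2g) = 1.667×6.46²/(2×9.81) = 3.545 m.
Along the incline, d = h/sinθ = 3.545/sin17.1° ≈ 12.1 m.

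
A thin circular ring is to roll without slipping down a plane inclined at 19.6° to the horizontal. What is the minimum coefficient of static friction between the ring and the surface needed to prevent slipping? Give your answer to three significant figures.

μ_min ≈ 0.178

For this body I = MR², i.e. k = I/(MR²) = 1.
Along the incline Mg sinθ − f = Ma, and torque about the center fR = Iα = kMR²(a/R) gives f = kMa.
These give a = g sinθ/(1+k) and the required friction f = kMg sinθ/(1+k).
The normal force is N = Mg cosθ, so μ_min = f/N = k tanθ/(1+k).
μ_min = 1 × tan19.6° / 2 ≈ 0.178.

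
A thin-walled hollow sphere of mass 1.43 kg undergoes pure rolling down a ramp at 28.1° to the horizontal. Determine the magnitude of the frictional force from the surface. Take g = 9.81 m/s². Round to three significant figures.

The moment of inertia is (2/3)MR², giving k ≡ I/(MR²) = 2/3.
Along the incline Mg sinθ − f = Ma, and torque about the center fR = Iα = kMR²(a/R) gives f = kMa.
Combining, a = g sinθ/(1+k) and f = kMa = kMg sinθ/(1+k).
f = (2/3) × 1.43 × 9.81 × sin28.1° / 1.667 ≈ 2.64 N.

f ≈ 2.64 N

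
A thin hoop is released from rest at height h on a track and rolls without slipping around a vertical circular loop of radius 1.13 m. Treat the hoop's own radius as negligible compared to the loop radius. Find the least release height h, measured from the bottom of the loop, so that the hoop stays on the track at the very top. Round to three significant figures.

For this body I = MR², i.e. k = I/(MR²) = 1.
At the top of the loop, the minimum-contact condition is Mg = Mv_top²/r, so v_top² = gr.
With ω = v/R, the kinetic energy at speed v is ½(1+k)Mv² = Mv².
Energy conservation from release (height h) to the top (height 2r): Mgh = Mg(2r) + M·gr.
Thus h_min = 2r + (1+k)r/2 = r(2 + 2/2) = 1.13 × 3 ≈ 3.39 m.

h_min ≈ 3.39 m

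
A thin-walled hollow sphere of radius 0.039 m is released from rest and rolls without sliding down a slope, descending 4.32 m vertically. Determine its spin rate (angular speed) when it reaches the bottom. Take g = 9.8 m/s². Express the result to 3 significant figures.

Here I = (2/3)MR², so the shape factor k = I/(MR²) = 2/3.
Pure rolling means v = ωR; then KE = ½Mv² + ½I(v/R)² = ½(1+k)Mv² = (5/6)Mv².
Energy conservation Mgh = ½(1+k)Mv² gives v = √(2gh/(1+k)) = √(2 × 9.8 × 4.32 / 1.667) = 7.128 m/s.
The angular speed follows from ω = v/R = 7.128/0.039 ≈ 183 rad/s.

ω ≈ 183 rad/s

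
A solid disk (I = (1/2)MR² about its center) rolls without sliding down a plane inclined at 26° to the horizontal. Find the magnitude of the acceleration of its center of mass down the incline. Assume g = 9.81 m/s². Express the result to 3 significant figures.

Here I = (1/2)MR², so the shape factor k = I/(MR²) = 0.5.
Newton's second law down the slope: Mg sinθ − f = Ma. The torque equation fR = Iα (with α = a/R) gives f = kMa.
Eliminating f: Mg sinθ = (1+k)Ma, so a = g sinθ/(1+k) = 9.81 × sin26° / 1.5 ≈ 2.87 m/s².

a ≈ 2.87 m/s²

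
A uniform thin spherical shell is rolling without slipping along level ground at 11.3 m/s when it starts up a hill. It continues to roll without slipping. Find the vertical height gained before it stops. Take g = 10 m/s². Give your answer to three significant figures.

h ≈ 10.6 m

Here I = (2/3)MR², so the shape factor k = I/(MR²) = 2/3.
Since it rolls without slipping, ω = v/R and KE = ½Mv² + ½Iω² = ½(1+k)Mv² = (5/6)Mv².
At the top the kinetic energy is zero, so (5/6)Mv₀² = Mgh.
Thus h = (1+k)v₀²/(2g) = 1.667 × 11.3² / (2 × 10) ≈ 10.6 m.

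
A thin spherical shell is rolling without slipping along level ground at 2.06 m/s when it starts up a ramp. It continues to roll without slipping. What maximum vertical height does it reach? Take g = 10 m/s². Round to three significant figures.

h ≈ 0.354 m

The moment of inertia is (2/3)MR², giving k ≡ I/(MR²) = 2/3.
The rolling condition ω = v/R makes the rotational term ½I(v/R)² = ½kMv², so KE_total = ½(1+k)Mv² = (5/6)Mv².
At the top the kinetic energy is zero, so (5/6)Mv₀² = Mgh.
Thus h = (1+k)v₀²/(2g) = 1.667 × 2.06² / (2 × 10) ≈ 0.354 m.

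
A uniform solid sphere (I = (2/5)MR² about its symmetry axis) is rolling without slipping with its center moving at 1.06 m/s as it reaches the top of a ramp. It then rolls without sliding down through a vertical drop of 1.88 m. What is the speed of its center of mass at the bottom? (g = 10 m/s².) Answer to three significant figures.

The moment of inertia is (2/5)MR², giving k ≡ I/(MR²) = 0.4.
The rolling condition ω = v/R makes the rotational term ½I(v/R)² = ½kMv², so KE_total = ½(1+k)Mv² = (7/10)Mv².
Energy conservation: (7/10)Mv₀² + Mgh = (7/10)Mv², so v² = v₀² + 2gh/(1+k).
v = √(1.06² + 2×10×1.88/1.4) = √27.98 ≈ 5.29 m/s.

v ≈ 5.29 m/s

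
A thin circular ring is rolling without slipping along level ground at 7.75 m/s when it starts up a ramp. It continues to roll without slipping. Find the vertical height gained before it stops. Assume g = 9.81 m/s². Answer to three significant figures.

Here I = MR², so the shape factor k = I/(MR²) = 1.
Since it rolls without slipping, ω = v/R and KE = ½Mv² + ½Iω² = ½(1+k)Mv² = Mv².
At the top the kinetic energy is zero, so Mv₀² = Mgh.
Thus h = (1+k)v₀²/(2g) = 2 × 7.75² / (2 × 9.81) ≈ 6.12 m.

h ≈ 6.12 m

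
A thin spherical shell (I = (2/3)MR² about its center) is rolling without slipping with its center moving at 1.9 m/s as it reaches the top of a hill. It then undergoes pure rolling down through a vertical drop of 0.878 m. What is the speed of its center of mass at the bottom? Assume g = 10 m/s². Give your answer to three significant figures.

v ≈ 3.76 m/s

With I = (2/3)MR², the ratio k = I/(MR²) is 2/3.
The rolling condition ω = v/R makes the rotational term ½I(v/R)² = ½kMv², so KE_total = ½(1+k)Mv² = (5/6)Mv².
Conserving energy between top and bottom: (5/6)Mv² = (5/6)Mv₀² + Mgh, hence v² = v₀² + 2gh/(1+k).
v = √(1.9² + 2×10×0.878/1.667) = √14.15 ≈ 3.76 m/s.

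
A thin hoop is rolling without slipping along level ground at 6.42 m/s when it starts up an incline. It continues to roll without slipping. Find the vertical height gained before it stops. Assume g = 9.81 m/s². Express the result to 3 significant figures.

h ≈ 4.20 m

Here I = MR², so the shape factor k = I/(MR²) = 1.
Rolling without slipping gives ω = v/R, so the total kinetic energy is ½Mv² + ½Iω² = ½(1+k)Mv² = Mv².
All of this converts to potential energy at the highest point: Mv₀² = Mgh.
Thus h = (1+k)v₀²/(2g) = 2 × 6.42² / (2 × 9.81) ≈ 4.20 m.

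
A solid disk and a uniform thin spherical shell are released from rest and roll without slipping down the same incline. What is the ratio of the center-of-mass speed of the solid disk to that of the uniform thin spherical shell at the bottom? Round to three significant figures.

v_ratio ≈ 1.05

Each satisfies Mgh = ½(1+k)Mv² with k = I/(MR²), so v ∝ 1/√(1+k).
For the solid disk k = 0.5; for the uniform thin spherical shell k = 2/3.
v₁/v₂ = √((1+k₂)/(1+k₁)) = √(1.667/1.5) ≈ 1.05.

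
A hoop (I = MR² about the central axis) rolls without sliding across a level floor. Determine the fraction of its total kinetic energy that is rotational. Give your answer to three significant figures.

fraction ≈ 0.500

For this body I = MR², i.e. k = I/(MR²) = 1.
Since ω = v/R, the translational part is ½Mv² and the rotational part is ½I(v/R)² = ½kMv²; the total is ½(1+k)Mv².
The rotational fraction is therefore k/(1+k) = 1/2 ≈ 0.500.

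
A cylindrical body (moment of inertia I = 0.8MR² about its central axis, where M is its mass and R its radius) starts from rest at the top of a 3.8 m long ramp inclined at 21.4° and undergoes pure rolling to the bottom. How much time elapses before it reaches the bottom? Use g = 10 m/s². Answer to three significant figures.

t ≈ 1.94 s

For this body I = 0.8MR², i.e. k = I/(MR²) = 0.8.
Translational: Mg sinθ − f = Ma. Rotational about the CM: fR = Iα = kMRa, so f = kMa.
Hence a = g sinθ/(1+k) = 10×sin21.4°/1.8 = 2.027 m/s².
Starting from rest, L = ½at², so t = √(2L/a) = √(2×3.8/2.027) ≈ 1.94 s.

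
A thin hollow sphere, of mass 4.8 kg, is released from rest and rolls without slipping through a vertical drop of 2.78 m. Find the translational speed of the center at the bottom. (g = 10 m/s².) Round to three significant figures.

v ≈ 5.78 m/s

For this body I = (2/3)MR², i.e. k = I/(MR²) = 2/3.
Pure rolling means v = ωR; then KE = ½Mv² + ½I(v/R)² = ½(1+k)Mv² = (5/6)Mv².
Setting Mgh = (5/6)Mv² gives v = √(2gh/(1+k)) = √(2·10·2.78/1.667) ≈ 5.78 m/s.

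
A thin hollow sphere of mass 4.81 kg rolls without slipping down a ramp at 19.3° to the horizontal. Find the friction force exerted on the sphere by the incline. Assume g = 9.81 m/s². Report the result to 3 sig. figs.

With I = (2/3)MR², the ratio k = I/(MR²) is 2/3.
Along the incline Mg sinθ − f = Ma, and torque about the center fR = Iα = kMR²(a/R) gives f = kMa.
Combining, a = g sinθ/(1+k) and f = kMa = kMg sinθ/(1+k).
f = (2/3) × 4.81 × 9.81 × sin19.3° / 1.667 ≈ 6.24 N.

f ≈ 6.24 N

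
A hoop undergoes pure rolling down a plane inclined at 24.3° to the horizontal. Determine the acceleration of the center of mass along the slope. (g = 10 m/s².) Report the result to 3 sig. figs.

a ≈ 2.06 m/s²

For this body I = MR², i.e. k = I/(MR²) = 1.
Along the incline Mg sinθ − f = Ma, and torque about the center fR = Iα = kMR²(a/R) gives f = kMa.
Eliminating f: Mg sinθ = (1+k)Ma, so a = g sinθ/(1+k) = 10 × sin24.3° / 2 ≈ 2.06 m/s².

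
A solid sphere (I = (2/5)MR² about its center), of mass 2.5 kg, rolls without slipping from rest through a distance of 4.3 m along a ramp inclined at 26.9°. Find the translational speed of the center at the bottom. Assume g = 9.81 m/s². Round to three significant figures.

v ≈ 5.22 m/s

For this body I = (2/5)MR², i.e. k = I/(MR²) = 0.4.
Rolling without slipping gives ω = v/R, so the total kinetic energy is ½Mv² + ½Iω² = ½(1+k)Mv² = (7/10)Mv².
The vertical drop is h = L sinθ = 4.3 × sin26.9° = 1.945 m.
Setting Mgh = (7/10)Mv² gives v = √(2gh/(1+k)) = √(2·9.81·1.945/1.4) ≈ 5.22 m/s.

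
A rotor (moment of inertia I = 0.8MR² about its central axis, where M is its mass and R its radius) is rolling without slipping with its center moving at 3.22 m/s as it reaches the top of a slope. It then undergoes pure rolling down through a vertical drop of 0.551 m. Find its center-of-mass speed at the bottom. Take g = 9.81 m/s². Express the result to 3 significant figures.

v ≈ 4.05 m/s

The moment of inertia is 0.8MR², giving k ≡ I/(MR²) = 0.8.
Rolling without slipping gives ω = v/R, so the total kinetic energy is ½Mv² + ½Iω² = ½(1+k)Mv² = (9/10)Mv².
Conserving energy between top and bottom: (9/10)Mv² = (9/10)Mv₀² + Mgh, hence v² = v₀² + 2gh/(1+k).
v = √(3.22² + 2×9.81×0.551/1.8) = √16.37 ≈ 4.05 m/s.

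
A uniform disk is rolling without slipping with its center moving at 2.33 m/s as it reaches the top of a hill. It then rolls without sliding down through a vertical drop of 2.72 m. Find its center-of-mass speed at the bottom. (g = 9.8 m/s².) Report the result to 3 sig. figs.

v ≈ 6.40 m/s

Here I = (1/2)MR², so the shape factor k = I/(MR²) = 0.5.
Pure rolling means v = ωR; then KE = ½Mv² + ½I(v/R)² = ½(1+k)Mv² = (3/4)Mv².
Conserving energy between top and bottom: (3/4)Mv² = (3/4)Mv₀² + Mgh, hence v² = v₀² + 2gh/(1+k).
v = √(2.33² + 2×9.8×2.72/1.5) = √40.97 ≈ 6.40 m/s.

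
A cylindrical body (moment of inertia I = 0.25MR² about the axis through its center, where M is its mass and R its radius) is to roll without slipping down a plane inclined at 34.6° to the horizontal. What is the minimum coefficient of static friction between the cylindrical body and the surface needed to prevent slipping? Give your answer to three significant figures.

Here I = 0.25MR², so the shape factor k = I/(MR²) = 0.25.
Translational: Mg sinθ − f = Ma. Rotational about the CM: fR = Iα = kMRa, so f = kMa.
These give a = g sinθ/(1+k) and the required friction f = kMg sinθ/(1+k).
The normal force is N = Mg cosθ, so μ_min = f/N = k tanθ/(1+k).
μ_min = 0.25 × tan34.6° / 1.25 ≈ 0.138.

μ_min ≈ 0.138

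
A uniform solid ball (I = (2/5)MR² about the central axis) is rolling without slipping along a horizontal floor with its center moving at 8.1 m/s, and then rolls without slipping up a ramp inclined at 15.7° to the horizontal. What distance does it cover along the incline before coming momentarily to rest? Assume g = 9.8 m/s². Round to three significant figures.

For this body I = (2/5)MR², i.e. k = I/(MR²) = 0.4.
The rolling condition ω = v/R makes the rotational term ½I(v/R)² = ½kMv², so KE_total = ½(1+k)Mv² = (7/10)Mv².
Setting this equal to Mgh gives the vertical rise h = (1+k)v₀²/(2g) = 1.4×8.1²/(2×9.8) = 4.686 m.
Along the incline, d = h/sinθ = 4.686/sin15.7° ≈ 17.3 m.

d ≈ 17.3 m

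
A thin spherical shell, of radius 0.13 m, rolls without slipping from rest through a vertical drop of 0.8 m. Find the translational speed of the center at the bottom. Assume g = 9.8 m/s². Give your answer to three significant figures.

v ≈ 3.07 m/s

The moment of inertia is (2/3)MR², giving k ≡ I/(MR²) = 2/3.
Since it rolls without slipping, ω = v/R and KE = ½Mv² + ½Iω² = ½(1+k)Mv² = (5/6)Mv².
Setting Mgh = (5/6)Mv² gives v = √(2gh/(1+k)) = √(2·9.8·0.8/1.667) ≈ 3.07 m/s.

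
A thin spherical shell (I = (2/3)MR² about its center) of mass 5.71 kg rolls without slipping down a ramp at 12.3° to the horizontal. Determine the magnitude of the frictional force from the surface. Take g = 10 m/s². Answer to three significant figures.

With I = (2/3)MR², the ratio k = I/(MR²) is 2/3.
Newton's second law down the slope: Mg sinθ − f = Ma. The torque equation fR = Iα (with α = a/R) gives f = kMa.
Combining, a = g sinθ/(1+k) and f = kMa = kMg sinθ/(1+k).
f = (2/3) × 5.71 × 10 × sin12.3° / 1.667 ≈ 4.87 N.

f ≈ 4.87 N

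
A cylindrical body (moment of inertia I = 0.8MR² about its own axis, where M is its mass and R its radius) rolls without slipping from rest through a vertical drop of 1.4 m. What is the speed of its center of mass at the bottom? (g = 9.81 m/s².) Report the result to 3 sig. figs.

v ≈ 3.91 m/s

Here I = 0.8MR², so the shape factor k = I/(MR²) = 0.8.
Rolling without slipping gives ω = v/R, so the total kinetic energy is ½Mv² + ½Iω² = ½(1+k)Mv² = (9/10)Mv².
Energy conservation: Mgh = (9/10)Mv², so v = √(2gh/(1+k)) = √(2 × 9.81 × 1.4 / 1.8) ≈ 3.91 m/s.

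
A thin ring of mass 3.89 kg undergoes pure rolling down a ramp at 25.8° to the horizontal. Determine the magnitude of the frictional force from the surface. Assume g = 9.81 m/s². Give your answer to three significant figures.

f ≈ 8.30 N

For this body I = MR², i.e. k = I/(MR²) = 1.
Along the incline Mg sinθ − f = Ma, and torque about the center fR = Iα = kMR²(a/R) gives f = kMa.
Combining, a = g sinθ/(1+k) and f = kMa = kMg sinθ/(1+k).
f = 1 × 3.89 × 9.81 × sin25.8° / 2 ≈ 8.30 N.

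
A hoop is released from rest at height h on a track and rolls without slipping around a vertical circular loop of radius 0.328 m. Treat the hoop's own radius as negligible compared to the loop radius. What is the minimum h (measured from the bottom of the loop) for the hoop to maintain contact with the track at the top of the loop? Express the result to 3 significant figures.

With I = MR², the ratio k = I/(MR²) is 1.
At the top of the loop, the minimum-contact condition is Mg = Mv_top²/r, so v_top² = gr.
With ω = v/R, the kinetic energy at speed v is ½(1+k)Mv² = Mv².
Energy conservation from release (height h) to the top (height 2r): Mgh = Mg(2r) + M·gr.
Thus h_min = 2r + (1+k)r/2 = r(2 + 2/2) = 0.328 × 3 ≈ 0.984 m.

h_min ≈ 0.984 m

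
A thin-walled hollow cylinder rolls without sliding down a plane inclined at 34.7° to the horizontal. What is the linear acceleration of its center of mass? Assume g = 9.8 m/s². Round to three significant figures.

With I = MR², the ratio k = I/(MR²) is 1.
Along the incline Mg sinθ − f = Ma, and torque about the center fR = Iα = kMR²(a/R) gives f = kMa.
Eliminating f: Mg sinθ = (1+k)Ma, so a = g sinθ/(1+k) = 9.8 × sin34.7° / 2 ≈ 2.79 m/s².

a ≈ 2.79 m/s²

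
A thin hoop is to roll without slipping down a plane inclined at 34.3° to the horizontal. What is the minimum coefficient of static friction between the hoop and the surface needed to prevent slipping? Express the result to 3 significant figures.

μ_min ≈ 0.341

For this body I = MR², i.e. k = I/(MR²) = 1.
Along the incline Mg sinθ − f = Ma, and torque about the center fR = Iα = kMR²(a/R) gives f = kMa.
These give a = g sinθ/(1+k) and the required friction f = kMg sinθ/(1+k).
The normal force is N = Mg cosθ, so μ_min = f/N = k tanθ/(1+k).
μ_min = 1 × tan34.3° / 2 ≈ 0.341.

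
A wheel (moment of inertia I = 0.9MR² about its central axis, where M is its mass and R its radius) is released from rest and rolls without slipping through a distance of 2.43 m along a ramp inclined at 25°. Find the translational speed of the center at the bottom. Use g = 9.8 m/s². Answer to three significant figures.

v ≈ 3.25 m/s

For this body I = 0.9MR², i.e. k = I/(MR²) = 0.9.
Rolling without slipping gives ω = v/R, so the total kinetic energy is ½Mv² + ½Iω² = ½(1+k)Mv² = (19/20)Mv².
The vertical drop is h = L sinθ = 2.43 × sin25° = 1.027 m.
Energy conservation: Mgh = (19/20)Mv², so v = √(2gh/(1+k)) = √(2 × 9.8 × 1.027 / 1.9) ≈ 3.25 m/s.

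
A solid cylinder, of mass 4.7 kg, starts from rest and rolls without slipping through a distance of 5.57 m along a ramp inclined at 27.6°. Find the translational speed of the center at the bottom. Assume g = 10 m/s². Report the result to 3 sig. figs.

v ≈ 5.87 m/s

For this body I = (1/2)MR², i.e. k = I/(MR²) = 0.5.
Rolling without slipping gives ω = v/R, so the total kinetic energy is ½Mv² + ½Iω² = ½(1+k)Mv² = (3/4)Mv².
The vertical drop is h = L sinθ = 5.57 × sin27.6° = 2.581 m.
Energy conservation: Mgh = (3/4)Mv², so v = √(2gh/(1+k)) = √(2 × 10 × 2.581 / 1.5) ≈ 5.87 m/s.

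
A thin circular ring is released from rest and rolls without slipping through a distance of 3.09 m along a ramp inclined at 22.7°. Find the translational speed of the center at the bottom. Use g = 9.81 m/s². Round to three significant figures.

The moment of inertia is MR², giving k ≡ I/(MR²) = 1.
Pure rolling means v = ωR; then KE = ½Mv² + ½I(v/R)² = ½(1+k)Mv² = Mv².
The vertical drop is h = L sinθ = 3.09 × sin22.7° = 1.192 m.
Setting Mgh = Mv² gives v = √(2gh/(1+k)) = √(2·9.81·1.192/2) ≈ 3.42 m/s.

v ≈ 3.42 m/s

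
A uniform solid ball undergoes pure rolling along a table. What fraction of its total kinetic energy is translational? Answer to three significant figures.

With I = (2/5)MR², the ratio k = I/(MR²) is 0.4.
Since ω = v/R, the translational part is ½Mv² and the rotational part is ½I(v/R)² = ½kMv²; the total is ½(1+k)Mv².
The translational fraction is therefore 1/(1+k) = 1/1.4 ≈ 0.714.

fraction ≈ 0.714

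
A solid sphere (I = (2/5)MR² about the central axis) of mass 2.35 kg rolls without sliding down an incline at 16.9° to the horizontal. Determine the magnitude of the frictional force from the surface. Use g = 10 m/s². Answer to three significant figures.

f ≈ 1.95 N

The moment of inertia is (2/5)MR², giving k ≡ I/(MR²) = 0.4.
Along the incline Mg sinθ − f = Ma, and torque about the center fR = Iα = kMR²(a/R) gives f = kMa.
Combining, a = g sinθ/(1+k) and f = kMa = kMg sinθ/(1+k).
f = 0.4 × 2.35 × 10 × sin16.9° / 1.4 ≈ 1.95 N.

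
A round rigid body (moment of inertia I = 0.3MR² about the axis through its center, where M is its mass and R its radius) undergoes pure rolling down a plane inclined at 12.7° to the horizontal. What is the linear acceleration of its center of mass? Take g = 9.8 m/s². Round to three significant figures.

The moment of inertia is 0.3MR², giving k ≡ I/(MR²) = 0.3.
Newton's second law down the slope: Mg sinθ − f = Ma. The torque equation fR = Iα (with α = a/R) gives f = kMa.
Eliminating f: Mg sinθ = (1+k)Ma, so a = g sinθ/(1+k) = 9.8 × sin12.7° / 1.3 ≈ 1.66 m/s².

a ≈ 1.66 m/s²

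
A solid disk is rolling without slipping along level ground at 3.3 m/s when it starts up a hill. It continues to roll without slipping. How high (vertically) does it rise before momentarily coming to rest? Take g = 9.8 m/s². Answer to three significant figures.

h ≈ 0.833 m

With I = (1/2)MR², the ratio k = I/(MR²) is 0.5.
Rolling without slipping gives ω = v/R, so the total kinetic energy is ½Mv² + ½Iω² = ½(1+k)Mv² = (3/4)Mv².
All of this converts to potential energy at the highest point: (3/4)Mv₀² = Mgh.
Thus h = (1+k)v₀²/(2g) = 1.5 × 3.3² / (2 × 9.8) ≈ 0.833 m.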